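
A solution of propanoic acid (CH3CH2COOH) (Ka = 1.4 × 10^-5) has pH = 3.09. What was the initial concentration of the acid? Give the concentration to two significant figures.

C₀ = 4.8 × 10^-2 M

[H+] = 10^(-3.09) = 8.13 × 10^-4 M = x
Ka = x²/(C₀ − x) ⇒ C₀ = x + x²/Ka
C₀ = 8.13 × 10^-4 + (8.13 × 10^-4)²/(1.4 × 10^-5) = 4.80 × 10^-2 M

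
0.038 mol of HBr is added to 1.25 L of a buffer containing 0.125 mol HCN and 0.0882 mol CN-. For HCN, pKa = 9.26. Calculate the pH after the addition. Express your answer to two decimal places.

pH = 8.75

Added H+ converts CN- to HCN: HCN → 0.163 mol, CN- → 0.0502 mol.
pH = pKa + log(n_CN-/n_HCN) = 9.26 + log(0.0502/0.163) = 9.26 + (-0.511)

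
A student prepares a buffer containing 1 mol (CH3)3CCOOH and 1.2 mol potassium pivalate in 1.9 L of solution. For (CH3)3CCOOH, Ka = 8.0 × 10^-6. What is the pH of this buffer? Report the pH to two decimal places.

pH = 5.18

pKa = −log(8.0 × 10^-6) = 5.097
Using pH = pKa + log([base]/[acid]) with [base]/[acid] = 1.2/1:
pH = 5.097 + (+0.079) = 5.18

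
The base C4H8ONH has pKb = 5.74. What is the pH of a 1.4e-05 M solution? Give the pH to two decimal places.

C4H8ONH + H2O ⇌ C4H8ONH2+ + OH-
Kb = 10^(−5.74) = 1.82 × 10^-6
Kb = x²/(1.4e-05 − x) = 1.82 × 10^-6
Here C₀/Kb ≈ 7.69, so the small-x approximation fails. Use the quadratic:
x = (−Kb + √(Kb² + 4·Kb·C₀))/2 = 4.22 × 10^-6 M
pOH = 5.37, so pH = 14.00 − pOH = 8.63

pH = 8.63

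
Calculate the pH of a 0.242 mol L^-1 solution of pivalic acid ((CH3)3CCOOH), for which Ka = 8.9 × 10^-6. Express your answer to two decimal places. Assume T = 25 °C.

(CH3)3CCOOH ⇌ (CH3)3CCOO- + H+
Ka = x²/(0.242 − x) = 8.9 × 10^-6
Neglecting x in the denominator: x = √(8.9 × 10^-6 × 0.242) = 1.47 × 10^-3 M
Check: 0.61% ionized — well under 5%, approximation valid.
pH = −log[H+] = −log(1.47 × 10^-3) = 2.83

pH = 2.83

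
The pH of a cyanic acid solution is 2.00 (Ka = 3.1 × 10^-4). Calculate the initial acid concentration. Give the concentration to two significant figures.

[H+] = 10^(-2.00) = 1.00 × 10^-2 M = x
Ka = x²/(C₀ − x) ⇒ C₀ = x + x²/Ka
C₀ = 1.00 × 10^-2 + (1.00 × 10^-2)²/(3.1 × 10^-4) = 3.33 × 10^-1 M

C₀ = 3.3 × 10^-1 M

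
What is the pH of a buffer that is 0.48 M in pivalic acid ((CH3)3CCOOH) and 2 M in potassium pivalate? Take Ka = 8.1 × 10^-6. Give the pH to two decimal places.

pKa = −log(8.1 × 10^-6) = 5.092
Using pH = pKa + log([base]/[acid]) with [base]/[acid] = 2/0.48:
pH = 5.092 + (+0.620) = 5.71

pH = 5.71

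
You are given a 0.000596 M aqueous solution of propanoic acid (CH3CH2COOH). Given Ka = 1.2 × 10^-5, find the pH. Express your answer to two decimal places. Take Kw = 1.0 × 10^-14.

CH3CH2COOH ⇌ CH3CH2COO- + H+
Ka = [H+]²/(0.000596 − [H+]) = 1.2 × 10^-5
[H+] is not negligible relative to C₀; solve [H+]² + 1.2e-05·[H+] − 7.15e-09 = 0.
[H+] = (−Ka + √(Ka² + 4·Ka·C₀))/2 = 7.88 × 10^-5 M
pH = −log(7.88 × 10^-5) = 4.10

pH = 4.10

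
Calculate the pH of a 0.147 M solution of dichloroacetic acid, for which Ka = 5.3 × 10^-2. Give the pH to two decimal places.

Cl2CHCOOH ⇌ Cl2CHCOO- + H+
Ka = x²/(0.147 − x) = 5.3 × 10^-2
The 5% rule fails; solving x² + Ka·x − Ka·C₀ = 0 exactly:
x = [−0.053 + √(0.053² + 0.0312)]/2 = 6.57 × 10^-2 M
pH = −log(6.57 × 10^-2) = 1.18

pH = 1.18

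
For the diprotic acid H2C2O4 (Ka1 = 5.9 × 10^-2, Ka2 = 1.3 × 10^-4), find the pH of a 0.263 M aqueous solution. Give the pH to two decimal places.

Ka1 ≫ Ka2, so treat the first dissociation as the only significant source of H+.
Ka1 = x²/(0.263 − x) = 5.9 × 10^-2
Solving the quadratic: x = (−Ka1 + √(Ka1² + 4·Ka1·C₀))/2 = 9.85 × 10^-2 M
pH = −log(9.85 × 10^-2) = 1.01

pH = 1.01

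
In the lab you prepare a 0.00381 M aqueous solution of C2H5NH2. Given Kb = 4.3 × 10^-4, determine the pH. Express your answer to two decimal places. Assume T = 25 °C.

pH = 11.03

C2H5NH2 + H2O ⇌ C2H5NH3+ + OH-
Kb = [OH-]²/(0.00381 − [OH-]) = 4.3 × 10^-4
The 5% rule fails; solving [OH-]² + Kb·[OH-] − Kb·C₀ = 0 exactly:
[OH-] = [−0.00043 + √(0.00043² + 6.55e-06)]/2 = 1.08 × 10^-3 M
pOH = 2.97, so pH = 14.00 − pOH = 11.03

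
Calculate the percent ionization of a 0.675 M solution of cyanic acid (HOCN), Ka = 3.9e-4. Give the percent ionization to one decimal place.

2.4%

HOCN ⇌ OCN- + H+; let x = [H+] at equilibrium.
x ≈ √(Ka·C₀) = √(3.9 × 10^-4 × 0.675) = 1.62 × 10^-2 M
Fraction ionized = 1.62 × 10^-2 / 0.675 = 0.0240 → 2.4%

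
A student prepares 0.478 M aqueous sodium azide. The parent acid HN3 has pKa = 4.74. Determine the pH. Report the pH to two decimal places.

pH = 9.21

N3- is the conjugate base of the weak acid HN3.
Ka = 10^(−4.74) = 1.82 × 10^-5
Kb = Kw/Ka = 1.0×10^-14 / 1.82 × 10^-5 = 5.49 × 10^-10
Kb = x²/(0.478 − x) = 5.49 × 10^-10
Neglecting x in the denominator: x = √(5.49 × 10^-10 × 0.478) = 1.62 × 10^-5 M
pOH = −log(1.62 × 10^-5) = 4.79; pH = 14.00 − 4.79 = 9.21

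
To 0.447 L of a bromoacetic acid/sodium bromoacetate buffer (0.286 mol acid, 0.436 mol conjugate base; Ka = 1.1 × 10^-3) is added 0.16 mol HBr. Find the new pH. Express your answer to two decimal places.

After neutralization: n(BrCH2COOH) = 0.446 mol, n(BrCH2COO-) = 0.276 mol.
pKa = −log(1.1 × 10^-3) = 2.959
pH = pKa + log(n_BrCH2COO-/n_BrCH2COOH) = 2.959 + log(0.276/0.446) = 2.959 + (-0.208)

pH = 2.75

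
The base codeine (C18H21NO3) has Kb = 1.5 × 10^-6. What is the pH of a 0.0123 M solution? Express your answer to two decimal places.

C18H21NO3 + H2O ⇌ C18H22NO3+ + OH-
From the ICE table, Kb = [OH-]²/(0.0123 − [OH-]) = 1.5 × 10^-6.
Assume [OH-] ≪ 0.0123: [OH-] ≈ √(1.5 × 10^-6 × 0.0123) = 1.36 × 10^-4 M
pOH = 3.87, so pH = 14.00 − pOH = 10.13

pH = 10.13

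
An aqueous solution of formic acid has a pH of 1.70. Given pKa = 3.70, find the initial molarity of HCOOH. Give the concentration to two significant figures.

[H+] = 10^(-1.70) = 2.00 × 10^-2 M = x
Ka = 10^(−3.70) = 2.00 × 10^-4
Ka = x²/(C₀ − x) ⇒ C₀ = x + x²/Ka
C₀ = 2.00 × 10^-2 + (2.00 × 10^-2)²/(2.00 × 10^-4) = 2.02 M

C₀ = 2.0 M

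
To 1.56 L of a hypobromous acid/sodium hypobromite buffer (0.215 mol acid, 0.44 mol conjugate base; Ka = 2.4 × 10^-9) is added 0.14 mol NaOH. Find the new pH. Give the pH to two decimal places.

pH = 9.51

After neutralization: n(HOBr) = 0.075 mol, n(OBr-) = 0.58 mol.
pKa = −log(2.4 × 10^-9) = 8.620
pH = pKa + log([A⁻]/[HA]) = 8.620 + log(0.58/0.075) = 8.620 +0.888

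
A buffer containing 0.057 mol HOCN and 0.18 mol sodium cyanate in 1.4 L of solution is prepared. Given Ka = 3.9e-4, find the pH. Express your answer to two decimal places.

pH = 3.91

pKa = −log(3.9 × 10^-4) = 3.409
Henderson–Hasselbalch: pH = pKa + log([OCN-]/[HOCN]) = 3.409 + log(0.18/0.057)
pH = 3.409 + (+0.499) = 3.91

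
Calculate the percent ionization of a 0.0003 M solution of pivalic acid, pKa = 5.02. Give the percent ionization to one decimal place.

(CH3)3CCOOH ⇌ (CH3)3CCOO- + H+; let x = [H+] at equilibrium.
Ka = 10^(−5.02) = 9.55 × 10^-6
Solve x² + 9.55e-06x − 2.86e-09 = 0 → x = 4.90 × 10^-5 M
% ionization = x/C₀ × 100% = 4.90 × 10^-5/0.0003 × 100% = 16.3%

16.3%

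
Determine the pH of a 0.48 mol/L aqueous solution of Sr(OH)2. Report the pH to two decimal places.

pH = 13.98

Sr(OH)2 is a strong base (each formula unit releases 2 OH-); [OH-] = 0.96 M.
pOH = -log(0.96) = 0.02
pH = 14.00 - 0.02 = 13.98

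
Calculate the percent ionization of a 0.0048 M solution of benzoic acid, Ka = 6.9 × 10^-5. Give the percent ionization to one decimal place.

C6H5COOH ⇌ C6H5COO- + H+; let x = [H+] at equilibrium.
Solve x² + 6.9e-05x − 3.31e-07 = 0 → x = 5.42 × 10^-4 M
% ionization = x/C₀ × 100% = 5.42 × 10^-4/0.0048 × 100% = 11.3%

11.3%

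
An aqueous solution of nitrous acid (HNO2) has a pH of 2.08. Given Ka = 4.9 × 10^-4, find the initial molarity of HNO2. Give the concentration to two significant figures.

C₀ = 1.5 × 10^-1 M

[H+] = 10^(-2.08) = 8.32 × 10^-3 M = x
Ka = x²/(C₀ − x) ⇒ C₀ = x + x²/Ka
C₀ = 8.32 × 10^-3 + (8.32 × 10^-3)²/(4.9 × 10^-4) = 1.50 × 10^-1 M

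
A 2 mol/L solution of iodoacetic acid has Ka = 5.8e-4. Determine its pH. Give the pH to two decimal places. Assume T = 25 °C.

pH = 1.47

ICH2COOH ⇌ ICH2COO- + H+
From the ICE table, Ka = [H+]²/(2 − [H+]) = 5.8 × 10^-4.
Assume [H+] ≪ 2: [H+] ≈ √(5.8 × 10^-4 × 2) = 3.41 × 10^-2 M
Check: 1.7% ionized — well under 5%, approximation valid.
pH = −log(3.41 × 10^-2) = 1.47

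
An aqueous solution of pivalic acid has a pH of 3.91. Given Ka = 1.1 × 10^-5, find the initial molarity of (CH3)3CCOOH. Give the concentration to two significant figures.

C₀ = 1.5 × 10^-3 M

[H+] = 10^(-3.91) = 1.23 × 10^-4 M = x
Ka = x²/(C₀ − x) ⇒ C₀ = x + x²/Ka
C₀ = 1.23 × 10^-4 + (1.23 × 10^-4)²/(1.1 × 10^-5) = 1.50 × 10^-3 M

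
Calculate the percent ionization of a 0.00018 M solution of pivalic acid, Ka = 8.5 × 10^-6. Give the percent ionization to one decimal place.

19.5%

(CH3)3CCOOH ⇌ (CH3)3CCOO- + H+; let x = [H+] at equilibrium.
Ka = x²/(C₀ − x); solving the quadratic gives x = 3.51 × 10^-5 M.
% ionization = x/C₀ × 100% = 3.51 × 10^-5/0.00018 × 100% = 19.5%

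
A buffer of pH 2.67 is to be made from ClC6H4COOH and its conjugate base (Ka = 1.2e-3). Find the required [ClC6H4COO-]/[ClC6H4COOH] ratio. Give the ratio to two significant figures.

ratio = 0.56

pKa = -log(1.2 × 10^-3) = 2.921
pH = pKa + log(r) ⇒ log(r) = 2.67 − 2.921 = -0.251
r = [ClC6H4COO-]/[ClC6H4COOH] = 10^(-0.251) = 0.561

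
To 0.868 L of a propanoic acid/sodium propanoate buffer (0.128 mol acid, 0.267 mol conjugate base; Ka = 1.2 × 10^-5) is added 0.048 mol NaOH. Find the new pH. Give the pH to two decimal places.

pH = 5.52

OH- converts CH3CH2COOH to CH3CH2COO-: CH3CH2COOH → 0.08 mol, CH3CH2COO- → 0.315 mol.
pKa = −log(1.2 × 10^-5) = 4.921
pH = pKa + log([A⁻]/[HA]) = 4.921 + log(0.315/0.08) = 4.921 +0.595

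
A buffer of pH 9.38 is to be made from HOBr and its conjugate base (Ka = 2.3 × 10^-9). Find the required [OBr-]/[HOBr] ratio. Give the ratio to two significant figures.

ratio = 5.5

pKa = -log(2.3 × 10^-9) = 8.638
pH = pKa + log(r) ⇒ log(r) = 9.38 − 8.638 = +0.742
r = [OBr-]/[HOBr] = 10^(+0.742) = 5.52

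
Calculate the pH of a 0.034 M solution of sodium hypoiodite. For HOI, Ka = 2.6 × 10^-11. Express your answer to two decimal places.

pH = 11.54

OI- is the conjugate base of the weak acid HOI.
Kb = Kw/Ka = 1.0×10^-14 / 2.6 × 10^-11 = 3.85 × 10^-4
Kb = x²/(0.034 − x) = 3.85 × 10^-4
The 5% rule fails; solving x² + Kb·x − Kb·C₀ = 0 exactly:
x = [−0.000385 + √(0.000385² + 5.24e-05)]/2 = 3.43 × 10^-3 M
pOH = 2.46, so pH = 14.00 − pOH = 11.54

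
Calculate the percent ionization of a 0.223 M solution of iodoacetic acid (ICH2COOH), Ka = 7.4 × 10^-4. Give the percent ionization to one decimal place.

5.6%

ICH2COOH ⇌ ICH2COO- + H+; let x = [H+] at equilibrium.
Ka = x²/(C₀ − x); solving the quadratic gives x = 1.25 × 10^-2 M.
Fraction ionized = 1.25 × 10^-2 / 0.223 = 0.0561 → 5.6%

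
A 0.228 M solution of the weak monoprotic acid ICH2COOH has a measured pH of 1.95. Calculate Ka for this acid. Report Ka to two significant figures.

Ka = 5.8 × 10^-4

[H+] = 10^(-1.95) = 1.12 × 10^-2 M
At equilibrium [HA] = 0.228 − 1.12 × 10^-2 = 2.17 × 10^-1 M
Ka = [H+][A-]/[HA] = (1.12 × 10^-2)² / 2.17 × 10^-1 = 5.8 × 10^-4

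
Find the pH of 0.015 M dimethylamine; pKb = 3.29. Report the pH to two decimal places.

pH = 11.40

(CH3)2NH + H2O ⇌ (CH3)2NH2+ + OH-
Kb = 10^(−3.29) = 5.13 × 10^-4
From the ICE table, Kb = [OH-]²/(0.015 − [OH-]) = 5.13 × 10^-4.
[OH-] is not negligible relative to C₀; solve [OH-]² + 0.000513·[OH-] − 7.7e-06 = 0.
[OH-] = [−0.000513 + √(0.000513² + 3.08e-05)]/2 = 2.53 × 10^-3 M
pOH = 2.60, so pH = 14.00 − pOH = 11.40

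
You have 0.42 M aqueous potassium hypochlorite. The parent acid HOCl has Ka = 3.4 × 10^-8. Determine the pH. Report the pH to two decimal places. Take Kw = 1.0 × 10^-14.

OCl- is the conjugate base of the weak acid HOCl.
Kb = Kw/Ka = 1.0×10^-14 / 3.4 × 10^-8 = 2.94 × 10^-7
Let x = [OH-] at equilibrium. Kb = x²/(0.42 − x).
Neglecting x in the denominator: x = √(2.94 × 10^-7 × 0.42) = 3.51 × 10^-4 M
(x/C₀ = 0.084% < 5%, so the approximation holds.)
pOH = 3.45, so pH = 14.00 − pOH = 10.55

pH = 10.55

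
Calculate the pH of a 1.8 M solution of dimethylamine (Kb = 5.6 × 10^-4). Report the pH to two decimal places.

(CH3)2NH + H2O ⇌ (CH3)2NH2+ + OH-
Kb = [OH-]²/(1.8 − [OH-]) = 5.6 × 10^-4
Since Kb ≪ C₀, [OH-] ≈ √(Kb·C₀) = 3.17 × 10^-2 M.
([OH-]/C₀ = 1.8% < 5%, so the approximation holds.)
pOH = 1.50, so pH = 14.00 − pOH = 12.50

pH = 12.50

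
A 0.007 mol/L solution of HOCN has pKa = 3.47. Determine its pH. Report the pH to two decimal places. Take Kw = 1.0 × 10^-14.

HOCN ⇌ OCN- + H+
Ka = 10^(−3.47) = 3.39 × 10^-4
From the ICE table, Ka = [H+]²/(0.007 − [H+]) = 3.39 × 10^-4.
The 5% rule fails; solving [H+]² + Ka·[H+] − Ka·C₀ = 0 exactly:
[H+] = (−Ka + √(Ka² + 4·Ka·C₀))/2 = 1.38 × 10^-3 M
pH = −log[H+] = −log(1.38 × 10^-3) = 2.86

pH = 2.86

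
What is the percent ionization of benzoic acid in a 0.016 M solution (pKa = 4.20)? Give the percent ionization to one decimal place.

6.1%

C6H5COOH ⇌ C6H5COO- + H+; let x = [H+] at equilibrium.
Ka = 10^(−4.20) = 6.31 × 10^-5
Ka = x²/(C₀ − x); solving the quadratic gives x = 9.74 × 10^-4 M.
Fraction ionized = 9.74 × 10^-4 / 0.016 = 0.0609 → 6.1%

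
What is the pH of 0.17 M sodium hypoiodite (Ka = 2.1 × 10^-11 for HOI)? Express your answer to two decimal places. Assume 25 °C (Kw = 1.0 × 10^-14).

OI- is the conjugate base of the weak acid HOI.
Kb = Kw/Ka = 1.0×10^-14 / 2.1 × 10^-11 = 4.76 × 10^-4
Kb = [OH-]²/(0.17 − [OH-]) = 4.76 × 10^-4
The 5% rule fails; solving [OH-]² + Kb·[OH-] − Kb·C₀ = 0 exactly:
[OH-] = [−0.000476 + √(0.000476² + 0.000324)]/2 = 8.76 × 10^-3 M
pOH = −log(8.76 × 10^-3) = 2.06; pH = 14.00 − 2.06 = 11.94

pH = 11.94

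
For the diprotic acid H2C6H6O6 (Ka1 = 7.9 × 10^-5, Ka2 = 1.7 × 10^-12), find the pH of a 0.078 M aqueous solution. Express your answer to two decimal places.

Since Ka1 ≫ Ka2, the first ionization dominates [H+].
Ka1 = x²/(0.078 − x) = 7.9 × 10^-5
x ≈ √(7.9 × 10^-5 × 0.078) = 2.48 × 10^-3 M
pH = −log(2.48 × 10^-3) = 2.61

pH = 2.61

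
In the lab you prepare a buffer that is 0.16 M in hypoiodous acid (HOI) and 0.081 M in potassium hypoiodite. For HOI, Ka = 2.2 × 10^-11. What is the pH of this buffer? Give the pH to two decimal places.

pKa = −log(2.2 × 10^-11) = 10.658
pH = pKa + log([A⁻]/[HA]) = 10.658 + log(0.081/0.16)
pH = 10.658 + (-0.296) = 10.36

pH = 10.36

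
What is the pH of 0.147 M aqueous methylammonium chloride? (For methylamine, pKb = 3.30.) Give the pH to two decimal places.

CH3NH3+ is the conjugate acid of the weak base CH3NH2.
Kb = 10^(−3.30) = 5.01 × 10^-4
Ka = Kw/Kb = 1.0×10^-14 / 5.01 × 10^-4 = 2.00 × 10^-11
Let x = [H+] at equilibrium. Ka = x²/(0.147 − x).
Since Ka ≪ C₀, x ≈ √(Ka·C₀) = 1.71 × 10^-6 M.
(x/C₀ = 0.0012% < 5%, so the approximation holds.)
pH = −log[H+] = −log(1.71 × 10^-6) = 5.77

pH = 5.77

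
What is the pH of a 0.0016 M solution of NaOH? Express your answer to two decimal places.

NaOH is a strong base; [OH-] = 0.0016 M.
pOH = -log(0.0016) = 2.80
pH = 14.00 - 2.80 = 11.20

pH = 11.20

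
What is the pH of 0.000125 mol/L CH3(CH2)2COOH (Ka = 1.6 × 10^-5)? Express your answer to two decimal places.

CH3(CH2)2COOH ⇌ CH3(CH2)2COO- + H+
Ka = [H+]²/(0.000125 − [H+]) = 1.6 × 10^-5
[H+] is not negligible relative to C₀; solve [H+]² + 1.6e-05·[H+] − 2e-09 = 0.
[H+] = (−Ka + √(Ka² + 4·Ka·C₀))/2 = 3.74 × 10^-5 M
pH = −log[H+] = −log(3.74 × 10^-5) = 4.43

pH = 4.43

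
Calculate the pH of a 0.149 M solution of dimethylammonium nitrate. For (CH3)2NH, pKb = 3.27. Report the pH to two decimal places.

pH = 5.78

(CH3)2NH2+ is the conjugate acid of the weak base (CH3)2NH.
Kb = 10^(−3.27) = 5.37 × 10^-4
Ka = Kw/Kb = 1.0×10^-14 / 5.37 × 10^-4 = 1.86 × 10^-11
Let x = [H+] at equilibrium. Ka = x²/(0.149 − x).
Assume x ≪ 0.149: x ≈ √(1.86 × 10^-11 × 0.149) = 1.66 × 10^-6 M
Check: 0.0011% ionized — well under 5%, approximation valid.
pH = −log(1.66 × 10^-6) = 5.78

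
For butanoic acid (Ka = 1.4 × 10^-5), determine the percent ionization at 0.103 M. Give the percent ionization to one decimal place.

CH3(CH2)2COOH ⇌ CH3(CH2)2COO- + H+; let x = [H+] at equilibrium.
x ≈ √(Ka·C₀) = √(1.4 × 10^-5 × 0.103) = 1.20 × 10^-3 M
Fraction ionized = 1.20 × 10^-3 / 0.103 = 0.0117 → 1.2%

1.2%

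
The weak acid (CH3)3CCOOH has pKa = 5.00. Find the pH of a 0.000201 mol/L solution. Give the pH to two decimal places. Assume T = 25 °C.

pH = 4.40

(CH3)3CCOOH ⇌ (CH3)3CCOO- + H+
Ka = 10^(−5.00) = 1.00 × 10^-5
From the ICE table, Ka = x²/(0.000201 − x) = 1.00 × 10^-5.
x is not negligible relative to C₀; solve x² + 1e-05·x − 2.01e-09 = 0.
x = (−Ka + √(Ka² + 4·Ka·C₀))/2 = 4.01 × 10^-5 M
pH = −log(4.01 × 10^-5) = 4.40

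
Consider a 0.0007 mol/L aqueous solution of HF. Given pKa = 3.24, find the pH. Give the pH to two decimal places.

HF ⇌ F- + H+
Ka = 10^(−3.24) = 5.75 × 10^-4
From the ICE table, Ka = [H+]²/(0.0007 − [H+]) = 5.75 × 10^-4.
Here C₀/Ka ≈ 1.22, so the small-[H+] approximation fails. Use the quadratic:
[H+] = [−0.000575 + √(0.000575² + 1.61e-06)]/2 = 4.09 × 10^-4 M
pH = −log[H+] = −log(4.09 × 10^-4) = 3.39

pH = 3.39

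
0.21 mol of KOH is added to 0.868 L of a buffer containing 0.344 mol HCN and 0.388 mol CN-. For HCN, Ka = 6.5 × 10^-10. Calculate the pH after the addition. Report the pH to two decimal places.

OH- converts HCN to CN-: HCN → 0.134 mol, CN- → 0.598 mol.
pKa = −log(6.5 × 10^-10) = 9.187
Henderson–Hasselbalch with mole ratio 0.598/0.134: pH = 9.187 + (+0.650)

pH = 9.84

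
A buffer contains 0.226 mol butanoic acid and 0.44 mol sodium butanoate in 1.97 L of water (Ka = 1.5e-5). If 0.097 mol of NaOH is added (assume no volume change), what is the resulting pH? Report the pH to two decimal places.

OH- converts CH3(CH2)2COOH to CH3(CH2)2COO-: CH3(CH2)2COOH → 0.129 mol, CH3(CH2)2COO- → 0.537 mol.
pKa = −log(1.5 × 10^-5) = 4.824
pH = pKa + log([A⁻]/[HA]) = 4.824 + log(0.537/0.129) = 4.824 +0.619

pH = 5.44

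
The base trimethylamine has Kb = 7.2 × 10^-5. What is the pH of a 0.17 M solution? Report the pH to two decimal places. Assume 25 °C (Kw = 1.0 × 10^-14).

(CH3)3N + H2O ⇌ (CH3)3NH+ + OH-
From the ICE table, Kb = x²/(0.17 − x) = 7.2 × 10^-5.
Neglecting x in the denominator: x = √(7.2 × 10^-5 × 0.17) = 3.50 × 10^-3 M
(x/C₀ = 2.1% < 5%, so the approximation holds.)
pOH = 2.46, so pH = 14.00 − pOH = 11.54

pH = 11.54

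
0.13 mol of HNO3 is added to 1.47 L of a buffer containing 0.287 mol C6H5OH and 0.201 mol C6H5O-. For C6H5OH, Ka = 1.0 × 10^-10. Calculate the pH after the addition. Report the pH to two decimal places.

pH = 9.23

After neutralization: n(C6H5OH) = 0.417 mol, n(C6H5O-) = 0.071 mol.
pKa = −log(1.0 × 10^-10) = 10.000
pH = pKa + log(n_C6H5O-/n_C6H5OH) = 10.000 + log(0.071/0.417) = 10.000 + (-0.769)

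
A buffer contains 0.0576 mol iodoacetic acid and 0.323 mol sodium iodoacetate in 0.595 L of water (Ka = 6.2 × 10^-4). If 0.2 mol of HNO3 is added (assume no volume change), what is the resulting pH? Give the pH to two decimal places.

After neutralization: n(ICH2COOH) = 0.258 mol, n(ICH2COO-) = 0.123 mol.
pKa = −log(6.2 × 10^-4) = 3.208
pH = pKa + log([A⁻]/[HA]) = 3.208 + log(0.123/0.258) = 3.208 -0.322

pH = 2.89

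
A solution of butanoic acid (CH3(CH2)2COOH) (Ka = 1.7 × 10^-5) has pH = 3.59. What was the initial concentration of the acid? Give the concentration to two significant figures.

[H+] = 10^(-3.59) = 2.57 × 10^-4 M = x
Ka = x²/(C₀ − x) ⇒ C₀ = x + x²/Ka
C₀ = 2.57 × 10^-4 + (2.57 × 10^-4)²/(1.7 × 10^-5) = 4.14 × 10^-3 M

C₀ = 4.1 × 10^-3 M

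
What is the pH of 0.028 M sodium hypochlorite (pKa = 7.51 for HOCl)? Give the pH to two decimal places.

OCl- is the conjugate base of the weak acid HOCl.
Ka = 10^(−7.51) = 3.09 × 10^-8
Kb = Kw/Ka = 1.0×10^-14 / 3.09 × 10^-8 = 3.24 × 10^-7
From the ICE table, Kb = [OH-]²/(0.028 − [OH-]) = 3.24 × 10^-7.
Neglecting [OH-] in the denominator: [OH-] = √(3.24 × 10^-7 × 0.028) = 9.52 × 10^-5 M
Check: 0.34% ionized — well under 5%, approximation valid.
pOH = −log(9.52 × 10^-5) = 4.02; pH = 14.00 − 4.02 = 9.98

pH = 9.98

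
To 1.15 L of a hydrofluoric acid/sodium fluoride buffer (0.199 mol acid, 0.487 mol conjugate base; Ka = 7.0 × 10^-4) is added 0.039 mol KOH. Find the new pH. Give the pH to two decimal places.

pH = 3.67

After neutralization: n(HF) = 0.16 mol, n(F-) = 0.526 mol.
pKa = −log(7.0 × 10^-4) = 3.155
pH = pKa + log([A⁻]/[HA]) = 3.155 + log(0.526/0.16) = 3.155 +0.517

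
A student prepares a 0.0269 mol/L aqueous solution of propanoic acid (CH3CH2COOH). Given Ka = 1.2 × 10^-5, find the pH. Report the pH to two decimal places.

CH3CH2COOH ⇌ CH3CH2COO- + H+
Ka = [H+]²/(0.0269 − [H+]) = 1.2 × 10^-5
Neglecting [H+] in the denominator: [H+] = √(1.2 × 10^-5 × 0.0269) = 5.68 × 10^-4 M
pH = −log(5.68 × 10^-4) = 3.25

pH = 3.25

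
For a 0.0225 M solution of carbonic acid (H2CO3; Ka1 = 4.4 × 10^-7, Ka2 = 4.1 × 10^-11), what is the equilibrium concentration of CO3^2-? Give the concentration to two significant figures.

First ionization gives [H+] ≈ [HCO3-] = 9.95 × 10^-5 M.
Second step: Ka2 = [H+][CO3^2-]/[HCO3-] ≈ [CO3^2-] (since [H+] ≈ [HCO3-]).
So [CO3^2-] ≈ Ka2.

4.1 × 10^-11 M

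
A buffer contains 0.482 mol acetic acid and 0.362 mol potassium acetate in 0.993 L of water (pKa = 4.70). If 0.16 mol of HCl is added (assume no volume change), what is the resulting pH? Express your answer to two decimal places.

After neutralization: n(CH3COOH) = 0.642 mol, n(CH3COO-) = 0.202 mol.
pH = pKa + log([A⁻]/[HA]) = 4.70 + log(0.202/0.642) = 4.70 -0.502

pH = 4.20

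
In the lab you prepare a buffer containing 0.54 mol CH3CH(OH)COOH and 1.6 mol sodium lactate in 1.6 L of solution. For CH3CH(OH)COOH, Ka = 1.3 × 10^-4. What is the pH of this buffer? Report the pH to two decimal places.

pKa = −log(1.3 × 10^-4) = 3.886
Using pH = pKa + log([base]/[acid]) with [base]/[acid] = 1.6/0.54:
pH = 3.886 + (+0.472) = 4.36

pH = 4.36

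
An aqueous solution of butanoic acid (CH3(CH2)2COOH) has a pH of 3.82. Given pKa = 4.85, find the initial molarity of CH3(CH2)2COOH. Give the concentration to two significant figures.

C₀ = 1.8 × 10^-3 M

[H+] = 10^(-3.82) = 1.51 × 10^-4 M = x
Ka = 10^(−4.85) = 1.41 × 10^-5
Ka = x²/(C₀ − x) ⇒ C₀ = x + x²/Ka
C₀ = 1.51 × 10^-4 + (1.51 × 10^-4)²/(1.41 × 10^-5) = 1.77 × 10^-3 M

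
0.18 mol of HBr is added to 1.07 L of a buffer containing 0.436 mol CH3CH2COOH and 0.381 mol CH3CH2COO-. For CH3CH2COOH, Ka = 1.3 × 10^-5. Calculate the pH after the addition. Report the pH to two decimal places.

pH = 4.40

Added H+ converts CH3CH2COO- to CH3CH2COOH: CH3CH2COOH → 0.616 mol, CH3CH2COO- → 0.201 mol.
pKa = −log(1.3 × 10^-5) = 4.886
pH = pKa + log([A⁻]/[HA]) = 4.886 + log(0.201/0.616) = 4.886 -0.486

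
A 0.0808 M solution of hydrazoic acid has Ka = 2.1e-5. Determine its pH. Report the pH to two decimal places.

pH = 2.89

HN3 ⇌ N3- + H+
From the ICE table, Ka = x²/(0.0808 − x) = 2.1 × 10^-5.
Assume x ≪ 0.0808: x ≈ √(2.1 × 10^-5 × 0.0808) = 1.30 × 10^-3 M
Check: 1.6% ionized — well under 5%, approximation valid.
pH = −log(1.30 × 10^-3) = 2.89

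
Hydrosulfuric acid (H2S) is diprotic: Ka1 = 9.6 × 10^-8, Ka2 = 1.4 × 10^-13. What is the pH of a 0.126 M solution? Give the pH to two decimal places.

Since Ka1 ≫ Ka2, the first ionization dominates [H+].
Ka1 = x²/(0.126 − x) = 9.6 × 10^-8
x ≈ √(9.6 × 10^-8 × 0.126) = 1.10 × 10^-4 M
pH = −log(1.10 × 10^-4) = 3.96

pH = 3.96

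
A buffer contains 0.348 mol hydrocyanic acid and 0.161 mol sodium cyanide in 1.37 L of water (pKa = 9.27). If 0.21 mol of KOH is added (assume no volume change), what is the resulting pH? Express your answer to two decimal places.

OH- converts HCN to CN-: HCN → 0.138 mol, CN- → 0.371 mol.
Henderson–Hasselbalch with mole ratio 0.371/0.138: pH = 9.27 + (+0.429)

pH = 9.70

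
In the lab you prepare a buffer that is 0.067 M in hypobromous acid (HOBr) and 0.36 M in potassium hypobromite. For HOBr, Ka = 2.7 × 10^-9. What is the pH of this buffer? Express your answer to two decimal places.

pKa = −log(2.7 × 10^-9) = 8.569
Using pH = pKa + log([base]/[acid]) with [base]/[acid] = 0.36/0.067:
pH = 8.569 + (+0.730) = 9.30

pH = 9.30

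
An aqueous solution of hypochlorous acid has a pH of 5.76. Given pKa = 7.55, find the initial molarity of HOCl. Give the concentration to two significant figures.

[H+] = 10^(-5.76) = 1.74 × 10^-6 M = x
Ka = 10^(−7.55) = 2.82 × 10^-8
Ka = x²/(C₀ − x) ⇒ C₀ = x + x²/Ka
C₀ = 1.74 × 10^-6 + (1.74 × 10^-6)²/(2.82 × 10^-8) = 1.09 × 10^-4 M

C₀ = 1.1 × 10^-4 M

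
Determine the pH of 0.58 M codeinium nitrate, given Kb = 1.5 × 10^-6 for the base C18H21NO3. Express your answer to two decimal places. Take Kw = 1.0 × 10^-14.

C18H22NO3+ is the conjugate acid of the weak base C18H21NO3.
Ka = Kw/Kb = 1.0×10^-14 / 1.5 × 10^-6 = 6.67 × 10^-9
From the ICE table, Ka = [H+]²/(0.58 − [H+]) = 6.67 × 10^-9.
Neglecting [H+] in the denominator: [H+] = √(6.67 × 10^-9 × 0.58) = 6.22 × 10^-5 M
pH = −log[H+] = −log(6.22 × 10^-5) = 4.21

pH = 4.21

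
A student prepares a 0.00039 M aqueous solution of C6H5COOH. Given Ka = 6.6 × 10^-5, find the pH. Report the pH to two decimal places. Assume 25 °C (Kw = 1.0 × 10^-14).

C6H5COOH ⇌ C6H5COO- + H+
Ka = x²/(0.00039 − x) = 6.6 × 10^-5
x is not negligible relative to C₀; solve x² + 6.6e-05·x − 2.57e-08 = 0.
x = (−Ka + √(Ka² + 4·Ka·C₀))/2 = 1.31 × 10^-4 M
pH = −log(1.31 × 10^-4) = 3.88

pH = 3.88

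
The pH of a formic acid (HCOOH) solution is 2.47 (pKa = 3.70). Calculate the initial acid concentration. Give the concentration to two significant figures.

C₀ = 6.1 × 10^-2 M

[H+] = 10^(-2.47) = 3.39 × 10^-3 M = x
Ka = 10^(−3.70) = 2.00 × 10^-4
Ka = x²/(C₀ − x) ⇒ C₀ = x + x²/Ka
C₀ = 3.39 × 10^-3 + (3.39 × 10^-3)²/(2.00 × 10^-4) = 6.09 × 10^-2 M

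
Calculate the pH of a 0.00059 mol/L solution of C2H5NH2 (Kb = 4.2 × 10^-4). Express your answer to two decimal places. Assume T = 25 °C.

pH = 10.52

C2H5NH2 + H2O ⇌ C2H5NH3+ + OH-
Kb = [OH-]²/(0.00059 − [OH-]) = 4.2 × 10^-4
The 5% rule fails; solving [OH-]² + Kb·[OH-] − Kb·C₀ = 0 exactly:
[OH-] = [−0.00042 + √(0.00042² + 9.91e-07)]/2 = 3.30 × 10^-4 M
pOH = 3.48, so pH = 14.00 − pOH = 10.52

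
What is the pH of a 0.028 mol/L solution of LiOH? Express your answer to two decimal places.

pH = 12.45

LiOH is a strong base; [OH-] = 0.028 M.
pOH = -log(0.028) = 1.55
pH = 14.00 - 1.55 = 12.45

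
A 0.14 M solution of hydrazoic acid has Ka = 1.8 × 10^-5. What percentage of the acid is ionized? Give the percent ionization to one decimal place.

1.1%

HN3 ⇌ N3- + H+; let x = [H+] at equilibrium.
x ≈ √(Ka·C₀) = √(1.8 × 10^-5 × 0.14) = 1.59 × 10^-3 M
Fraction ionized = 1.59 × 10^-3 / 0.14 = 0.0114 → 1.1%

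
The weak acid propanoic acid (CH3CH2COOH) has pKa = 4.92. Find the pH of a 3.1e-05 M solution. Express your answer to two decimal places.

CH3CH2COOH ⇌ CH3CH2COO- + H+
Ka = 10^(−4.92) = 1.20 × 10^-5
From the ICE table, Ka = x²/(3.1e-05 − x) = 1.20 × 10^-5.
The 5% rule fails; solving x² + Ka·x − Ka·C₀ = 0 exactly:
x = (−Ka + √(Ka² + 4·Ka·C₀))/2 = 1.42 × 10^-5 M
pH = −log(1.42 × 10^-5) = 4.85

pH = 4.85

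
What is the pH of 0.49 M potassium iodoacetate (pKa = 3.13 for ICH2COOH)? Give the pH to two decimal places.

pH = 8.41

ICH2COO- is the conjugate base of the weak acid ICH2COOH.
Ka = 10^(−3.13) = 7.41 × 10^-4
Kb = Kw/Ka = 1.0×10^-14 / 7.41 × 10^-4 = 1.35 × 10^-11
Kb = [OH-]²/(0.49 − [OH-]) = 1.35 × 10^-11
Since Kb ≪ C₀, [OH-] ≈ √(Kb·C₀) = 2.57 × 10^-6 M.
Check: 0.00052% ionized — well under 5%, approximation valid.
pOH = −log(2.57 × 10^-6) = 5.59; pH = 14.00 − 5.59 = 8.41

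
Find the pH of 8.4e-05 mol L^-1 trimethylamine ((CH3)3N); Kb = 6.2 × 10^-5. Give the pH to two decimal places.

(CH3)3N + H2O ⇌ (CH3)3NH+ + OH-
Kb = [OH-]²/(8.4e-05 − [OH-]) = 6.2 × 10^-5
[OH-] is not negligible relative to C₀; solve [OH-]² + 6.2e-05·[OH-] − 5.21e-09 = 0.
[OH-] = [−6.2e-05 + √(6.2e-05² + 2.08e-08)]/2 = 4.75 × 10^-5 M
pOH = −log(4.75 × 10^-5) = 4.32; pH = 14.00 − 4.32 = 9.68

pH = 9.68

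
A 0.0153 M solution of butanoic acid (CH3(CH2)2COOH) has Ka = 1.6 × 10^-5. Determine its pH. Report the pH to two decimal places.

pH = 3.31

CH3(CH2)2COOH ⇌ CH3(CH2)2COO- + H+
Ka = [H+]²/(0.0153 − [H+]) = 1.6 × 10^-5
Neglecting [H+] in the denominator: [H+] = √(1.6 × 10^-5 × 0.0153) = 4.95 × 10^-4 M
([H+]/C₀ = 3.2% < 5%, so the approximation holds.)
pH = −log(4.95 × 10^-4) = 3.31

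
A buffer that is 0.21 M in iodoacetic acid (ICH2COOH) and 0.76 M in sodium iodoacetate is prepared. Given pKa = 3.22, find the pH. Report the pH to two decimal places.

pH = 3.78

Henderson–Hasselbalch: pH = pKa + log([ICH2COO-]/[ICH2COOH]) = 3.22 + log(0.76/0.21)
pH = 3.22 + (+0.559) = 3.78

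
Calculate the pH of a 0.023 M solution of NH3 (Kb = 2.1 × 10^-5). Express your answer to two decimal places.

NH3 + H2O ⇌ NH4+ + OH-
From the ICE table, Kb = x²/(0.023 − x) = 2.1 × 10^-5.
Neglecting x in the denominator: x = √(2.1 × 10^-5 × 0.023) = 6.95 × 10^-4 M
(x/C₀ = 3% < 5%, so the approximation holds.)
pOH = 3.16, so pH = 14.00 − pOH = 10.84

pH = 10.84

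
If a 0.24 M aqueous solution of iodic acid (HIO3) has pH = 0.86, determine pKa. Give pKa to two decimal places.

pKa = 0.73

[H+] = 10^(-0.86) = 1.38 × 10^-1 M
At equilibrium [HA] = 0.24 − 1.38 × 10^-1 = 1.02 × 10^-1 M
Ka = [H+][A-]/[HA] = (1.38 × 10^-1)² / 1.02 × 10^-1 = 1.87 × 10^-1
pKa = -log(1.87 × 10^-1) = 0.73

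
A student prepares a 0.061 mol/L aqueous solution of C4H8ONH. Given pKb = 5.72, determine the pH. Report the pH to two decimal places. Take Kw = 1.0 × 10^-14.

pH = 10.53

C4H8ONH + H2O ⇌ C4H8ONH2+ + OH-
Kb = 10^(−5.72) = 1.91 × 10^-6
Kb = x²/(0.061 − x) = 1.91 × 10^-6
Neglecting x in the denominator: x = √(1.91 × 10^-6 × 0.061) = 3.41 × 10^-4 M
Check: 0.56% ionized — well under 5%, approximation valid.
pOH = 3.47, so pH = 14.00 − pOH = 10.53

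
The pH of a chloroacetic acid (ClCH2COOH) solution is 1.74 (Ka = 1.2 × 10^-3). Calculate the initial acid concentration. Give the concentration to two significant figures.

C₀ = 2.9 × 10^-1 M

[H+] = 10^(-1.74) = 1.82 × 10^-2 M = x
Ka = x²/(C₀ − x) ⇒ C₀ = x + x²/Ka
C₀ = 1.82 × 10^-2 + (1.82 × 10^-2)²/(1.2 × 10^-3) = 2.94 × 10^-1 M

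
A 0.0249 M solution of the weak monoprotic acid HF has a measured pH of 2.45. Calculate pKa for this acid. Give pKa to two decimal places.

pKa = 3.23

[H+] = 10^(-2.45) = 3.55 × 10^-3 M
At equilibrium [HA] = 0.0249 − 3.55 × 10^-3 = 2.13 × 10^-2 M
Ka = [H+][A-]/[HA] = (3.55 × 10^-3)² / 2.13 × 10^-2 = 5.92 × 10^-4
pKa = -log(5.92 × 10^-4) = 3.23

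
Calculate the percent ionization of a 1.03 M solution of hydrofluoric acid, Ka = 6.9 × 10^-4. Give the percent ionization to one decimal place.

2.6%

HF ⇌ F- + H+; let x = [H+] at equilibrium.
x ≈ √(Ka·C₀) = √(6.9 × 10^-4 × 1.03) = 2.67 × 10^-2 M
% ionization = x/C₀ × 100% = 2.67 × 10^-2/1.03 × 100% = 2.6%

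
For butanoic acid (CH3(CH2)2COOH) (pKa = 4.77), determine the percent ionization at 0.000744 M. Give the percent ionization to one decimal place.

CH3(CH2)2COOH ⇌ CH3(CH2)2COO- + H+; let x = [H+] at equilibrium.
Ka = 10^(−4.77) = 1.70 × 10^-5
Solve x² + 1.7e-05x − 1.26e-08 = 0 → x = 1.04 × 10^-4 M
Fraction ionized = 1.04 × 10^-4 / 0.000744 = 0.1398 → 14.0%

14.0%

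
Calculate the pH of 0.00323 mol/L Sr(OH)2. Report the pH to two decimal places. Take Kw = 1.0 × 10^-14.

pH = 11.81

Sr(OH)2 is a strong base (each formula unit releases 2 OH-); [OH-] = 0.00646 M.
pOH = -log(0.00646) = 2.19
pH = 14.00 - 2.19 = 11.81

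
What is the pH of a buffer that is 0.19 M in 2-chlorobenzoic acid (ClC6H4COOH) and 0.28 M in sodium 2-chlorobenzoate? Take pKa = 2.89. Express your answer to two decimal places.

pH = 3.06

pH = pKa + log([A⁻]/[HA]) = 2.89 + log(0.28/0.19)
pH = 2.89 + (+0.168) = 3.06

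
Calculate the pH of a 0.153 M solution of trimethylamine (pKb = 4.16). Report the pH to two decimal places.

pH = 11.51

(CH3)3N + H2O ⇌ (CH3)3NH+ + OH-
Kb = 10^(−4.16) = 6.92 × 10^-5
From the ICE table, Kb = [OH-]²/(0.153 − [OH-]) = 6.92 × 10^-5.
Since Kb ≪ C₀, [OH-] ≈ √(Kb·C₀) = 3.25 × 10^-3 M.
([OH-]/C₀ = 2.1% < 5%, so the approximation holds.)
pOH = −log(3.25 × 10^-3) = 2.49; pH = 14.00 − 2.49 = 11.51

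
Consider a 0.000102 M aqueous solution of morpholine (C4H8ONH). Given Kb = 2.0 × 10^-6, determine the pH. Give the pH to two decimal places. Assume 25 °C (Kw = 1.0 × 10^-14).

C4H8ONH + H2O ⇌ C4H8ONH2+ + OH-
From the ICE table, Kb = [OH-]²/(0.000102 − [OH-]) = 2.0 × 10^-6.
Here C₀/Kb ≈ 51, so the small-[OH-] approximation fails. Use the quadratic:
[OH-] = (−Kb + √(Kb² + 4·Kb·C₀))/2 = 1.33 × 10^-5 M
pOH = 4.88, so pH = 14.00 − pOH = 9.12

pH = 9.12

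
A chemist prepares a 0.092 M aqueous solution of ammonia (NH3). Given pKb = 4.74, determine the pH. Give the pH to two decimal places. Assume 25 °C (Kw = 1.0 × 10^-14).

NH3 + H2O ⇌ NH4+ + OH-
Kb = 10^(−4.74) = 1.82 × 10^-5
From the ICE table, Kb = [OH-]²/(0.092 − [OH-]) = 1.82 × 10^-5.
Since Kb ≪ C₀, [OH-] ≈ √(Kb·C₀) = 1.29 × 10^-3 M.
([OH-]/C₀ = 1.4% < 5%, so the approximation holds.)
pOH = 2.89, so pH = 14.00 − pOH = 11.11

pH = 11.11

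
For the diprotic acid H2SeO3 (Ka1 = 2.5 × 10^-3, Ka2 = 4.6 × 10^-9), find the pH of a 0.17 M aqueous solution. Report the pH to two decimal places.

pH = 1.71

Ka1 ≫ Ka2, so treat the first dissociation as the only significant source of H+.
Ka1 = x²/(0.17 − x) = 2.5 × 10^-3
Solving the quadratic: x = (−Ka1 + √(Ka1² + 4·Ka1·C₀))/2 = 1.94 × 10^-2 M
pH = −log(1.94 × 10^-2) = 1.71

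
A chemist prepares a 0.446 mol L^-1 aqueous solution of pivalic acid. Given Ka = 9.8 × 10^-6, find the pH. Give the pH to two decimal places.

(CH3)3CCOOH ⇌ (CH3)3CCOO- + H+
From the ICE table, Ka = [H+]²/(0.446 − [H+]) = 9.8 × 10^-6.
Since Ka ≪ C₀, [H+] ≈ √(Ka·C₀) = 2.09 × 10^-3 M.
([H+]/C₀ = 0.47% < 5%, so the approximation holds.)
pH = −log(2.09 × 10^-3) = 2.68

pH = 2.68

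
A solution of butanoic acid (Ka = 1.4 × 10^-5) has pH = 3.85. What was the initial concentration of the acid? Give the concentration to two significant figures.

C₀ = 1.6 × 10^-3 M

[H+] = 10^(-3.85) = 1.41 × 10^-4 M = x
Ka = x²/(C₀ − x) ⇒ C₀ = x + x²/Ka
C₀ = 1.41 × 10^-4 + (1.41 × 10^-4)²/(1.4 × 10^-5) = 1.56 × 10^-3 M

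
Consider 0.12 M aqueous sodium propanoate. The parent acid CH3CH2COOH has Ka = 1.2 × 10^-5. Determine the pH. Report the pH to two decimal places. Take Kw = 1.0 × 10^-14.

CH3CH2COO- is the conjugate base of the weak acid CH3CH2COOH.
Kb = Kw/Ka = 1.0×10^-14 / 1.2 × 10^-5 = 8.33 × 10^-10
Kb = x²/(0.12 − x) = 8.33 × 10^-10
Since Kb ≪ C₀, x ≈ √(Kb·C₀) = 1.00 × 10^-5 M.
(x/C₀ = 0.0083% < 5%, so the approximation holds.)
pOH = −log(1.00 × 10^-5) = 5.00; pH = 14.00 − 5.00 = 9.00

pH = 9.00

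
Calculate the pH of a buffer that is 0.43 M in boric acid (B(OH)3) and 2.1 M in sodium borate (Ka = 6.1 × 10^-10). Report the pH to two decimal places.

pKa = −log(6.1 × 10^-10) = 9.215
Henderson–Hasselbalch: pH = pKa + log([B(OH)4-]/[B(OH)3]) = 9.215 + log(2.1/0.43)
pH = 9.215 + (+0.689) = 9.90

pH = 9.90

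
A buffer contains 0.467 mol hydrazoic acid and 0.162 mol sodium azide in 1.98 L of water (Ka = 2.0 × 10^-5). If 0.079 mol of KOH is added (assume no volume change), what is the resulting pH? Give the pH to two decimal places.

After neutralization: n(HN3) = 0.388 mol, n(N3-) = 0.241 mol.
pKa = −log(2.0 × 10^-5) = 4.699
pH = pKa + log(n_N3-/n_HN3) = 4.699 + log(0.241/0.388) = 4.699 + (-0.207)

pH = 4.49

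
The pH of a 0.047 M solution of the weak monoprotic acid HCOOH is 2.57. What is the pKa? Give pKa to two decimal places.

pKa = 3.79

[H+] = 10^(-2.57) = 2.69 × 10^-3 M
At equilibrium [HA] = 0.047 − 2.69 × 10^-3 = 4.43 × 10^-2 M
Ka = [H+][A-]/[HA] = (2.69 × 10^-3)² / 4.43 × 10^-2 = 1.63 × 10^-4
pKa = -log(1.63 × 10^-4) = 3.79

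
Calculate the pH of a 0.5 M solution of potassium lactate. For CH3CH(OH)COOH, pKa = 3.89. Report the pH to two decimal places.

pH = 8.79

CH3CH(OH)COO- is the conjugate base of the weak acid CH3CH(OH)COOH.
Ka = 10^(−3.89) = 1.29 × 10^-4
Kb = Kw/Ka = 1.0×10^-14 / 1.29 × 10^-4 = 7.75 × 10^-11
From the ICE table, Kb = x²/(0.5 − x) = 7.75 × 10^-11.
Neglecting x in the denominator: x = √(7.75 × 10^-11 × 0.5) = 6.22 × 10^-6 M
Check: 0.0012% ionized — well under 5%, approximation valid.
pOH = 5.21, so pH = 14.00 − pOH = 8.79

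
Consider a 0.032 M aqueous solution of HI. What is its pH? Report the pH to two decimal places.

HI is a strong acid and dissociates completely, so [H+] = 0.032 M.
pH = -log(0.032) = 1.49

pH = 1.49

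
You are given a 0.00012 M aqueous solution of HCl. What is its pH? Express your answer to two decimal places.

pH = 3.92

HCl is a strong acid and dissociates completely, so [H+] = 0.00012 M.
pH = -log(0.00012) = 3.92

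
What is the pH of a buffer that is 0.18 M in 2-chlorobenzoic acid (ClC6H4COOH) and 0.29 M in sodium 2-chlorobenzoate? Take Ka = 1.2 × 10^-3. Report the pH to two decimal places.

pH = 3.13

pKa = −log(1.2 × 10^-3) = 2.921
Henderson–Hasselbalch: pH = pKa + log([ClC6H4COO-]/[ClC6H4COOH]) = 2.921 + log(0.29/0.18)
pH = 2.921 + (+0.207) = 3.13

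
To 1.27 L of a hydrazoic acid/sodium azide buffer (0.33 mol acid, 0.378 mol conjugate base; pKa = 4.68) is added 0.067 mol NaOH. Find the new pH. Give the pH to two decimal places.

pH = 4.91

OH- converts HN3 to N3-: HN3 → 0.263 mol, N3- → 0.445 mol.
pH = pKa + log([A⁻]/[HA]) = 4.68 + log(0.445/0.263) = 4.68 +0.228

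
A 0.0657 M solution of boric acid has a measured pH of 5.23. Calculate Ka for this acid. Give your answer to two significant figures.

[H+] = 10^(-5.23) = 5.89 × 10^-6 M
At equilibrium [HA] = 0.0657 − 5.89 × 10^-6 = 6.57 × 10^-2 M
Ka = [H+][A-]/[HA] = (5.89 × 10^-6)² / 6.57 × 10^-2 = 5.3 × 10^-10

Ka = 5.3 × 10^-10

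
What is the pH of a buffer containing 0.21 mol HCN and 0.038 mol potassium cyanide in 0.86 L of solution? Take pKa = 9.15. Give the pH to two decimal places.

Using pH = pKa + log([base]/[acid]) with [base]/[acid] = 0.038/0.21:
pH = 9.15 + (-0.742) = 8.41

pH = 8.41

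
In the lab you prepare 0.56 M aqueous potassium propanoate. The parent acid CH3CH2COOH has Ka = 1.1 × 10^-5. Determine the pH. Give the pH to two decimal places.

CH3CH2COO- is the conjugate base of the weak acid CH3CH2COOH.
Kb = Kw/Ka = 1.0×10^-14 / 1.1 × 10^-5 = 9.09 × 10^-10
From the ICE table, Kb = x²/(0.56 − x) = 9.09 × 10^-10.
Since Kb ≪ C₀, x ≈ √(Kb·C₀) = 2.26 × 10^-5 M.
pOH = 4.65, so pH = 14.00 − pOH = 9.35

pH = 9.35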